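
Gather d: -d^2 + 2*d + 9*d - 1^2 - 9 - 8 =-d^2 + 11*d - 18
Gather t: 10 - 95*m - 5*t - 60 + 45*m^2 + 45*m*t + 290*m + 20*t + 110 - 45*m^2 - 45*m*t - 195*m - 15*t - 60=0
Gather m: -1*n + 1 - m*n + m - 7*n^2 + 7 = m*(1 - n) - 7*n^2 - n + 8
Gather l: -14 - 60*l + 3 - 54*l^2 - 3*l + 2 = -54*l^2 - 63*l - 9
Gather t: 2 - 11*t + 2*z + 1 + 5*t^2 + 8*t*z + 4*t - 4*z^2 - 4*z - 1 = 5*t^2 + t*(8*z - 7) - 4*z^2 - 2*z + 2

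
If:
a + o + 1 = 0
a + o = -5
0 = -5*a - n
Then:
No Solution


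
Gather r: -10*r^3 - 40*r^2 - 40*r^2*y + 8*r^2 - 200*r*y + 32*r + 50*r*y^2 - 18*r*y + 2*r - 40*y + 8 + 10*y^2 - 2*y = -10*r^3 + r^2*(-40*y - 32) + r*(50*y^2 - 218*y + 34) + 10*y^2 - 42*y + 8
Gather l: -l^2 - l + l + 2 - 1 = 1 - l^2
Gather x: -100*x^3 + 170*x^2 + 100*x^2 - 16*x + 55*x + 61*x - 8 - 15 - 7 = -100*x^3 + 270*x^2 + 100*x - 30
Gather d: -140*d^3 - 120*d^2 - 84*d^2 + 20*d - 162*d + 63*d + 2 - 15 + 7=-140*d^3 - 204*d^2 - 79*d - 6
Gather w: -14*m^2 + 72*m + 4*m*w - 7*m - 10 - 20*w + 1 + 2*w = -14*m^2 + 65*m + w*(4*m - 18) - 9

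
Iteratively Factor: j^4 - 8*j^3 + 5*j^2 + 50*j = (j - 5)*(j^3 - 3*j^2 - 10*j) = j*(j - 5)*(j^2 - 3*j - 10) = j*(j - 5)^2*(j + 2)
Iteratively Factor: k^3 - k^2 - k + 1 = (k - 1)*(k^2 - 1) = (k - 1)^2*(k + 1)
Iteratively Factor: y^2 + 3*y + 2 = (y + 2)*(y + 1)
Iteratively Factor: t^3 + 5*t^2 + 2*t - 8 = (t - 1)*(t^2 + 6*t + 8) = (t - 1)*(t + 4)*(t + 2)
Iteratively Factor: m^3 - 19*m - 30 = (m + 2)*(m^2 - 2*m - 15) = (m + 2)*(m + 3)*(m - 5)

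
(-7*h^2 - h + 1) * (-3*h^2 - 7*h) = 21*h^4 + 52*h^3 + 4*h^2 - 7*h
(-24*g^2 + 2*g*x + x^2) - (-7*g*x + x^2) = -24*g^2 + 9*g*x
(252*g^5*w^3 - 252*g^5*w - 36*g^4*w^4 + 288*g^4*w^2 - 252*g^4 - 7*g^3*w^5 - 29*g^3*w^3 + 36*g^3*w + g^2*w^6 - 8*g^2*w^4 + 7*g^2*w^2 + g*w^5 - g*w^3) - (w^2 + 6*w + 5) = 252*g^5*w^3 - 252*g^5*w - 36*g^4*w^4 + 288*g^4*w^2 - 252*g^4 - 7*g^3*w^5 - 29*g^3*w^3 + 36*g^3*w + g^2*w^6 - 8*g^2*w^4 + 7*g^2*w^2 + g*w^5 - g*w^3 - w^2 - 6*w - 5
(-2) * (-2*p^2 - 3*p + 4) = 4*p^2 + 6*p - 8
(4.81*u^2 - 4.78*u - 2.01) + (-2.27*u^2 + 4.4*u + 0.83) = 2.54*u^2 - 0.38*u - 1.18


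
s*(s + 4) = s^2 + 4*s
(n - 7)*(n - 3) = n^2 - 10*n + 21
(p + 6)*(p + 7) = p^2 + 13*p + 42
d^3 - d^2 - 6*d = d*(d - 3)*(d + 2)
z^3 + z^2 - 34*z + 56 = (z - 4)*(z - 2)*(z + 7)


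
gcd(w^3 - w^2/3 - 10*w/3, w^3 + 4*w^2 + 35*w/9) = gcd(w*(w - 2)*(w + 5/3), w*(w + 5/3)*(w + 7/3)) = w^2 + 5*w/3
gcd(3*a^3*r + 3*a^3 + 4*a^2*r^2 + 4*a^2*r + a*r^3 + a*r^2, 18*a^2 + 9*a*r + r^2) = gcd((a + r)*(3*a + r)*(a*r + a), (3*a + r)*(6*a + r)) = 3*a + r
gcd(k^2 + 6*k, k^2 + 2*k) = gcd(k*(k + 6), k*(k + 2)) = k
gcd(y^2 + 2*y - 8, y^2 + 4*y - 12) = y - 2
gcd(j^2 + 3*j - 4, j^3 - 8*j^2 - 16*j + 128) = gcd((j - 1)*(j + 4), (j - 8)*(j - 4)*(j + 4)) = j + 4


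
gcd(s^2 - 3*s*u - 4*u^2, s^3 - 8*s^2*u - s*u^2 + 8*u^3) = s + u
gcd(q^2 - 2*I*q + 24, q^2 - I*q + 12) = 1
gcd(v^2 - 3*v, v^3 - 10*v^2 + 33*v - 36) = v - 3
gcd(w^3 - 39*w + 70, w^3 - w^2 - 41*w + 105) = w^2 + 2*w - 35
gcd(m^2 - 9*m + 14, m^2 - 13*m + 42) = m - 7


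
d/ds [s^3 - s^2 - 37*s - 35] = 3*s^2 - 2*s - 37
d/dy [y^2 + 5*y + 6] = 2*y + 5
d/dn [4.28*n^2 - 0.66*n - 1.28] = 8.56*n - 0.66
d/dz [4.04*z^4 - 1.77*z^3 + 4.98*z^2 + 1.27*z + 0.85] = 16.16*z^3 - 5.31*z^2 + 9.96*z + 1.27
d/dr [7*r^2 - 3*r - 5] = 14*r - 3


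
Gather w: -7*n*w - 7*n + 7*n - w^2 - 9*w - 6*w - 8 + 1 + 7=-w^2 + w*(-7*n - 15)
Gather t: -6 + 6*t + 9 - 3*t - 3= 3*t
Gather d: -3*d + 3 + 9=12 - 3*d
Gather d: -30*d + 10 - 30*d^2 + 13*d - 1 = -30*d^2 - 17*d + 9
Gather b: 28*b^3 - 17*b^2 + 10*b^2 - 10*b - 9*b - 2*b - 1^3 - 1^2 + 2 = 28*b^3 - 7*b^2 - 21*b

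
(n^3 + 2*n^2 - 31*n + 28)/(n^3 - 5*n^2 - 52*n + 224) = (n - 1)/(n - 8)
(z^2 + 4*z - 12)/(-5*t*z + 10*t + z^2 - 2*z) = (z + 6)/(-5*t + z)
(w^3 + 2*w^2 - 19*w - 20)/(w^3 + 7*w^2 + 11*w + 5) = (w - 4)/(w + 1)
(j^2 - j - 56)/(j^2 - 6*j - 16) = (j + 7)/(j + 2)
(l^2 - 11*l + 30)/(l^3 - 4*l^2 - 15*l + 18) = (l - 5)/(l^2 + 2*l - 3)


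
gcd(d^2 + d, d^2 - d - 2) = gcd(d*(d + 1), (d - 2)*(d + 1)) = d + 1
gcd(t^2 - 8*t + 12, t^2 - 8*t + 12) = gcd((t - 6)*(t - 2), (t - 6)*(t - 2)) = t^2 - 8*t + 12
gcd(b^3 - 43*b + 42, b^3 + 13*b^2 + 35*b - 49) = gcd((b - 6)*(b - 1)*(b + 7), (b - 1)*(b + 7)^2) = b^2 + 6*b - 7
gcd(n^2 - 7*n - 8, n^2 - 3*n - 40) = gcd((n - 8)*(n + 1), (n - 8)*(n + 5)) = n - 8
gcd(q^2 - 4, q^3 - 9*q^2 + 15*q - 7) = 1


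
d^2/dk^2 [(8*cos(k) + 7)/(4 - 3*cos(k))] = 53*(-3*sin(k)^2 + 4*cos(k) - 3)/(3*cos(k) - 4)^3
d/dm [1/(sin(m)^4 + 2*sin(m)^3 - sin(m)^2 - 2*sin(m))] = 2*(-2*sin(m)^3 - 3*sin(m)^2 + sin(m) + 1)/((sin(m) + 2)^2*sin(m)^2*cos(m)^3)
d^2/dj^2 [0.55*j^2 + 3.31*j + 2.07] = 1.10000000000000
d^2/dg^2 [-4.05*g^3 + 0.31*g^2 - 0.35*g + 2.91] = 0.62 - 24.3*g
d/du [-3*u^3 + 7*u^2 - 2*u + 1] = -9*u^2 + 14*u - 2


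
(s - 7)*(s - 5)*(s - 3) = s^3 - 15*s^2 + 71*s - 105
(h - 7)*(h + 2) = h^2 - 5*h - 14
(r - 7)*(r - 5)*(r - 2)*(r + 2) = r^4 - 12*r^3 + 31*r^2 + 48*r - 140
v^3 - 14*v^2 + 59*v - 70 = (v - 7)*(v - 5)*(v - 2)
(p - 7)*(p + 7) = p^2 - 49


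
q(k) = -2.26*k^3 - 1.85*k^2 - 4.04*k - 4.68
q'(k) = -6.78*k^2 - 3.7*k - 4.04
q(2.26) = -49.35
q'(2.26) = -47.03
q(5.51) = -461.17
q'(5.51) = -230.27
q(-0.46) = -2.99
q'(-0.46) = -3.77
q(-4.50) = 181.98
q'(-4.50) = -124.68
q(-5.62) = 360.75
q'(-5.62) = -197.39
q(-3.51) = 84.44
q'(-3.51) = -74.58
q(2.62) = -68.61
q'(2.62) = -60.27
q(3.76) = -166.16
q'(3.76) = -113.80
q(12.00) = -4224.84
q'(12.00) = -1024.76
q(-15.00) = 7267.17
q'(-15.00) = -1474.04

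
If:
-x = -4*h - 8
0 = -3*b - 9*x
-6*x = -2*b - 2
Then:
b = -1/2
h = -47/24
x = 1/6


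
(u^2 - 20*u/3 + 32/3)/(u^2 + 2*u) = (3*u^2 - 20*u + 32)/(3*u*(u + 2))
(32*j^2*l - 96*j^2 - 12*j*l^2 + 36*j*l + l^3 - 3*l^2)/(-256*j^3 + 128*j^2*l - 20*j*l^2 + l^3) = (3 - l)/(8*j - l)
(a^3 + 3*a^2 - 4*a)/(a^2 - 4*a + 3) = a*(a + 4)/(a - 3)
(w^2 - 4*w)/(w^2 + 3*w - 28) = w/(w + 7)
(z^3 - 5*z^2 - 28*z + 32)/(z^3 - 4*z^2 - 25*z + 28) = (z - 8)/(z - 7)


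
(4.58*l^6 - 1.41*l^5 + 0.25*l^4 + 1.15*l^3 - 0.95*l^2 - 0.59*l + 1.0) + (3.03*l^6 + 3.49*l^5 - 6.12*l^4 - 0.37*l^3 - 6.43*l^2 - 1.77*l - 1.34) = 7.61*l^6 + 2.08*l^5 - 5.87*l^4 + 0.78*l^3 - 7.38*l^2 - 2.36*l - 0.34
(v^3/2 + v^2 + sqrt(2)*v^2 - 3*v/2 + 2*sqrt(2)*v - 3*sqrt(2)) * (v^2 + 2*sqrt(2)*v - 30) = v^5/2 + v^4 + 2*sqrt(2)*v^4 - 25*v^3/2 + 4*sqrt(2)*v^3 - 36*sqrt(2)*v^2 - 22*v^2 - 60*sqrt(2)*v + 33*v + 90*sqrt(2)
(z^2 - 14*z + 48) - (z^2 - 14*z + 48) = 0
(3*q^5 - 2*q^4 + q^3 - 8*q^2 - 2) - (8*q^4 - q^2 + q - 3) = 3*q^5 - 10*q^4 + q^3 - 7*q^2 - q + 1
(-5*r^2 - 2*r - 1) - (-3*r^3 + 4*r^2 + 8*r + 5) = 3*r^3 - 9*r^2 - 10*r - 6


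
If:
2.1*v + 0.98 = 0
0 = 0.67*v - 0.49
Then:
No Solution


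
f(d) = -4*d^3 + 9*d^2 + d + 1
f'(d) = -12*d^2 + 18*d + 1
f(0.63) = 4.20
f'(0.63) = 7.58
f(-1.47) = 31.68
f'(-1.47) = -51.39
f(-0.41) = 2.38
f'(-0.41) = -8.40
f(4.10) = -119.29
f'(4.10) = -126.92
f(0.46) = 2.98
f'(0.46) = 6.74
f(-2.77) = 152.30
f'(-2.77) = -140.93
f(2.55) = -4.25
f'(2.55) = -31.13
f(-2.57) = 125.77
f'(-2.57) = -124.52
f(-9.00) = 3637.00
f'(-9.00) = -1133.00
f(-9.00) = 3637.00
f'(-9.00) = -1133.00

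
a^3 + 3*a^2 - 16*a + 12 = (a - 2)*(a - 1)*(a + 6)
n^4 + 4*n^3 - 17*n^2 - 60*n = n*(n - 4)*(n + 3)*(n + 5)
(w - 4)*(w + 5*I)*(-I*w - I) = -I*w^3 + 5*w^2 + 3*I*w^2 - 15*w + 4*I*w - 20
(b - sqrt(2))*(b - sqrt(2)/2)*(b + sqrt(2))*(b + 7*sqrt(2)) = b^4 + 13*sqrt(2)*b^3/2 - 9*b^2 - 13*sqrt(2)*b + 14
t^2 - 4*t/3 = t*(t - 4/3)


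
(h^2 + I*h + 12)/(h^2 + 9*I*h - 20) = (h - 3*I)/(h + 5*I)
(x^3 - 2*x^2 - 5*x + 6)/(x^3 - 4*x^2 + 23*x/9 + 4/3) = 9*(x^2 + x - 2)/(9*x^2 - 9*x - 4)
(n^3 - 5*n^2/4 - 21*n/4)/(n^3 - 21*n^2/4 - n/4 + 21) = n/(n - 4)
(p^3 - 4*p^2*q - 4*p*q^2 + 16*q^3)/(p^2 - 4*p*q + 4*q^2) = (p^2 - 2*p*q - 8*q^2)/(p - 2*q)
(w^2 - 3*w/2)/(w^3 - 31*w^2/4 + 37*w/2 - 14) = 2*w*(2*w - 3)/(4*w^3 - 31*w^2 + 74*w - 56)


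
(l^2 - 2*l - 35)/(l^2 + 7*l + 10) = (l - 7)/(l + 2)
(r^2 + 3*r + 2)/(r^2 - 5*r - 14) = (r + 1)/(r - 7)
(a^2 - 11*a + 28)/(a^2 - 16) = (a - 7)/(a + 4)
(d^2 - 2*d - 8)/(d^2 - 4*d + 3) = (d^2 - 2*d - 8)/(d^2 - 4*d + 3)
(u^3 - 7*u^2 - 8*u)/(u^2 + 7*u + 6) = u*(u - 8)/(u + 6)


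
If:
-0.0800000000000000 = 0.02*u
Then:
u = -4.00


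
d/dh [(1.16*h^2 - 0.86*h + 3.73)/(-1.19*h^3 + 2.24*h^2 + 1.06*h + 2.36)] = (1.3804*h^4 - 2.0468*h^3 + 16.4721*h^2 - 11.2352*h - 5.9834)/(1.4161*h^6 - 5.3312*h^5 + 2.4948*h^4 - 0.867999999999999*h^3 + 11.6964*h^2 + 5.0032*h + 5.5696)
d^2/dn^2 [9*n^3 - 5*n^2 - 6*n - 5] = 54*n - 10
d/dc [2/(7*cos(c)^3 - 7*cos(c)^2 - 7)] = 2*(3*cos(c) - 2)*sin(c)*cos(c)/(7*(-cos(c)^3 + cos(c)^2 + 1)^2)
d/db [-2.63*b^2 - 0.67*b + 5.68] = -5.26*b - 0.67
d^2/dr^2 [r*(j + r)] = 2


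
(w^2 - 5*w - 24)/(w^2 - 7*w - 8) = (w + 3)/(w + 1)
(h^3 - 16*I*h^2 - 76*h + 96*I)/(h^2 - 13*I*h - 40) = (h^2 - 8*I*h - 12)/(h - 5*I)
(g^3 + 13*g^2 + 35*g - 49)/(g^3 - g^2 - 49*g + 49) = (g + 7)/(g - 7)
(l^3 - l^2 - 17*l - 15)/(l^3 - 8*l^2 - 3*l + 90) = (l + 1)/(l - 6)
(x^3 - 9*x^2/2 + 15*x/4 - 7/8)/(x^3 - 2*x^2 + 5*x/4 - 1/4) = (x - 7/2)/(x - 1)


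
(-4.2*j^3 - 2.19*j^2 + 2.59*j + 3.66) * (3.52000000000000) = -14.784*j^3 - 7.7088*j^2 + 9.1168*j + 12.8832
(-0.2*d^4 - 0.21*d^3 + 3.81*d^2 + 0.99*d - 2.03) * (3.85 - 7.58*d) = 1.516*d^5 + 0.8218*d^4 - 29.6883*d^3 + 7.1643*d^2 + 19.1989*d - 7.8155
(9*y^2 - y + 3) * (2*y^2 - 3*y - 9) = 18*y^4 - 29*y^3 - 72*y^2 - 27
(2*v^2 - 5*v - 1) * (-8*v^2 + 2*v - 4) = -16*v^4 + 44*v^3 - 10*v^2 + 18*v + 4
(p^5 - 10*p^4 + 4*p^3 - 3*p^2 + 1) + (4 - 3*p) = p^5 - 10*p^4 + 4*p^3 - 3*p^2 - 3*p + 5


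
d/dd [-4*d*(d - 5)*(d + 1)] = -12*d^2 + 32*d + 20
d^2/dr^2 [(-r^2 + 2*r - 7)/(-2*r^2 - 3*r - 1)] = 4*(-7*r^3 + 39*r^2 + 69*r + 28)/(8*r^6 + 36*r^5 + 66*r^4 + 63*r^3 + 33*r^2 + 9*r + 1)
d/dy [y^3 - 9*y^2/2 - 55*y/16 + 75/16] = 3*y^2 - 9*y - 55/16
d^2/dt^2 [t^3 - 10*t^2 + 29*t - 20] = 6*t - 20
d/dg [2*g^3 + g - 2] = 6*g^2 + 1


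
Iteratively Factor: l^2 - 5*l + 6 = (l - 2)*(l - 3)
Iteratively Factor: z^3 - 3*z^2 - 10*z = (z)*(z^2 - 3*z - 10) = z*(z + 2)*(z - 5)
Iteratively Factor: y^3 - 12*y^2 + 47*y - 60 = (y - 3)*(y^2 - 9*y + 20) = (y - 5)*(y - 3)*(y - 4)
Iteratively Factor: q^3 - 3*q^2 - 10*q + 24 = (q - 4)*(q^2 + q - 6) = (q - 4)*(q - 2)*(q + 3)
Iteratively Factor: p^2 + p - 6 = (p - 2)*(p + 3)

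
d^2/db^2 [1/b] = 2/b^3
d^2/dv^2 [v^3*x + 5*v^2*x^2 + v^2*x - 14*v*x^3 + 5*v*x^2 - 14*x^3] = 2*x*(3*v + 5*x + 1)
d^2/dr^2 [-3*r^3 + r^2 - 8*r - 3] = 2 - 18*r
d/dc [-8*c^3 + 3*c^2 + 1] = 6*c*(1 - 4*c)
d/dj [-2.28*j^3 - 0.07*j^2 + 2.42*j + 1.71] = -6.84*j^2 - 0.14*j + 2.42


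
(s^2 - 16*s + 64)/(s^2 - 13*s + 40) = (s - 8)/(s - 5)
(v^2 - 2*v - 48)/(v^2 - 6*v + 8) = (v^2 - 2*v - 48)/(v^2 - 6*v + 8)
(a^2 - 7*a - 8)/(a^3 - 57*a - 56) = 1/(a + 7)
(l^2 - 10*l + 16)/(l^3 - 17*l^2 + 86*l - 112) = 1/(l - 7)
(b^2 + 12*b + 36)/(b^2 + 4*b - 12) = (b + 6)/(b - 2)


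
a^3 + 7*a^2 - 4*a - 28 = (a - 2)*(a + 2)*(a + 7)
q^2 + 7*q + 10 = (q + 2)*(q + 5)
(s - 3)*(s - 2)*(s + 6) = s^3 + s^2 - 24*s + 36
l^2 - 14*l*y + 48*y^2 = (l - 8*y)*(l - 6*y)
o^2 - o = o*(o - 1)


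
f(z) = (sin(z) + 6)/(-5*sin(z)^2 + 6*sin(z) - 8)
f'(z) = (10*sin(z)*cos(z) - 6*cos(z))*(sin(z) + 6)/(-5*sin(z)^2 + 6*sin(z) - 8)^2 + cos(z)/(-5*sin(z)^2 + 6*sin(z) - 8)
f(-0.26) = -0.58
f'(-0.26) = -0.59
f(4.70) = -0.26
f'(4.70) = 0.00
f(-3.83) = -1.07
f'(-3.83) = 0.08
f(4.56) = -0.27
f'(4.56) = 0.04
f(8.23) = -1.03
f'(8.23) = -0.13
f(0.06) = -0.79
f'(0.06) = -0.69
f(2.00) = -1.03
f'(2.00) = -0.14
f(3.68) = -0.44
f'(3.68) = 0.41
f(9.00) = -1.01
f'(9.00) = 0.41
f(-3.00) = -0.65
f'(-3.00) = 0.65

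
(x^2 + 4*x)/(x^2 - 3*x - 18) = x*(x + 4)/(x^2 - 3*x - 18)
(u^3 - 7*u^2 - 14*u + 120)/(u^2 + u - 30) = (u^2 - 2*u - 24)/(u + 6)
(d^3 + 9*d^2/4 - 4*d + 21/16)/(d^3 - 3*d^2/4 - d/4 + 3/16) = (2*d + 7)/(2*d + 1)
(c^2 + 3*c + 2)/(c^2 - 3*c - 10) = (c + 1)/(c - 5)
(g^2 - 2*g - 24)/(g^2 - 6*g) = (g + 4)/g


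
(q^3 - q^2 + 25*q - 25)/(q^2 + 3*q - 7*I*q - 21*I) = (q^3 - q^2 + 25*q - 25)/(q^2 + q*(3 - 7*I) - 21*I)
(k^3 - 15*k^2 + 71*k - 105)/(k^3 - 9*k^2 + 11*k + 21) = (k - 5)/(k + 1)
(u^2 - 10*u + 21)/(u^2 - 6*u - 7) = (u - 3)/(u + 1)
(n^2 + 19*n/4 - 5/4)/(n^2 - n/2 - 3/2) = (-4*n^2 - 19*n + 5)/(2*(-2*n^2 + n + 3))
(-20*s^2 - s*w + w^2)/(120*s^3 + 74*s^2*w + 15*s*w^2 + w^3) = (-5*s + w)/(30*s^2 + 11*s*w + w^2)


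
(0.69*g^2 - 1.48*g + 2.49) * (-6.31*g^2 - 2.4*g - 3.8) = -4.3539*g^4 + 7.6828*g^3 - 14.7819*g^2 - 0.352*g - 9.462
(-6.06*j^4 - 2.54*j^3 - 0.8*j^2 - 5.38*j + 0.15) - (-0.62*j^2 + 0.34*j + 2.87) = -6.06*j^4 - 2.54*j^3 - 0.18*j^2 - 5.72*j - 2.72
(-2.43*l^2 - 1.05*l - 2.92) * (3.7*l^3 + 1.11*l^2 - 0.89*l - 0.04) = -8.991*l^5 - 6.5823*l^4 - 9.8068*l^3 - 2.2095*l^2 + 2.6408*l + 0.1168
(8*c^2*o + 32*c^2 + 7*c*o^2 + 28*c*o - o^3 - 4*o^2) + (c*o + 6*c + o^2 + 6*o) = 8*c^2*o + 32*c^2 + 7*c*o^2 + 29*c*o + 6*c - o^3 - 3*o^2 + 6*o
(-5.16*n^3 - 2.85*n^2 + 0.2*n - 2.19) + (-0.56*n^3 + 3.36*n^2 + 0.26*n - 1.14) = -5.72*n^3 + 0.51*n^2 + 0.46*n - 3.33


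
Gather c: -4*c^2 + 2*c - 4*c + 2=-4*c^2 - 2*c + 2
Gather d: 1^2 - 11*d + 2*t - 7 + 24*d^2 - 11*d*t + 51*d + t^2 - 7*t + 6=24*d^2 + d*(40 - 11*t) + t^2 - 5*t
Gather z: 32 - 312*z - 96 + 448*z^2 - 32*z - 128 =448*z^2 - 344*z - 192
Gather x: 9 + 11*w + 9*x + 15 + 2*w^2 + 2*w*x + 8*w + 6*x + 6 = 2*w^2 + 19*w + x*(2*w + 15) + 30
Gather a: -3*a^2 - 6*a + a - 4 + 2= -3*a^2 - 5*a - 2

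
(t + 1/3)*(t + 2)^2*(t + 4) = t^4 + 25*t^3/3 + 68*t^2/3 + 68*t/3 + 16/3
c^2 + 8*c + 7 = (c + 1)*(c + 7)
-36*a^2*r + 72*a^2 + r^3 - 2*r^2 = (-6*a + r)*(6*a + r)*(r - 2)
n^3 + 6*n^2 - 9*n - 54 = (n - 3)*(n + 3)*(n + 6)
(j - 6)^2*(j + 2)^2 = j^4 - 8*j^3 - 8*j^2 + 96*j + 144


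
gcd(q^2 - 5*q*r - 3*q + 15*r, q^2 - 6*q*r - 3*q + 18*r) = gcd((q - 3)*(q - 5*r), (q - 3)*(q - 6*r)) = q - 3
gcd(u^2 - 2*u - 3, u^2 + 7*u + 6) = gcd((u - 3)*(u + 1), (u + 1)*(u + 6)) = u + 1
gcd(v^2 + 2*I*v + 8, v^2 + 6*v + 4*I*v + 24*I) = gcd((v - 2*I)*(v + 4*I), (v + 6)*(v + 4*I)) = v + 4*I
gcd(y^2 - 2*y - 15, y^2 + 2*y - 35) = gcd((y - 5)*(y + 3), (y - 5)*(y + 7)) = y - 5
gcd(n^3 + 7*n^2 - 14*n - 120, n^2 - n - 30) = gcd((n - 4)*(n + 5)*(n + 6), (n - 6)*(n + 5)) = n + 5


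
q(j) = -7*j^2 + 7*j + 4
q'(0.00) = 7.00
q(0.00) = 4.00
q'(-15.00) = 217.00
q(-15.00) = -1676.00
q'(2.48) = -27.72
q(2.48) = -21.69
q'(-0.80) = 18.20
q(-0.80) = -6.08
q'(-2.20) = 37.80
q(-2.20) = -45.28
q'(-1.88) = 33.32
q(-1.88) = -33.90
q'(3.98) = -48.72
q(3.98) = -79.02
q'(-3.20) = 51.80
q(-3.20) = -90.08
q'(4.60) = -57.40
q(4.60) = -111.92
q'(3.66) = -44.24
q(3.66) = -64.15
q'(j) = 7 - 14*j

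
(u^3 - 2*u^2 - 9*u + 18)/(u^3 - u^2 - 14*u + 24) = (u + 3)/(u + 4)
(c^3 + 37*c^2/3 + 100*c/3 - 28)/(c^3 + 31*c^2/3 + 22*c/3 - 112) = (3*c - 2)/(3*c - 8)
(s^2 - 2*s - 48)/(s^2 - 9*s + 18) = (s^2 - 2*s - 48)/(s^2 - 9*s + 18)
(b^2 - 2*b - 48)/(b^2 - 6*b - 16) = (b + 6)/(b + 2)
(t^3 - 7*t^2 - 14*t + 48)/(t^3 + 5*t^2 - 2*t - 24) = (t - 8)/(t + 4)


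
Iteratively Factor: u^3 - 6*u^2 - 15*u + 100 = (u + 4)*(u^2 - 10*u + 25) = (u - 5)*(u + 4)*(u - 5)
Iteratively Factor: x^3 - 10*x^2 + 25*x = (x)*(x^2 - 10*x + 25) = x*(x - 5)*(x - 5)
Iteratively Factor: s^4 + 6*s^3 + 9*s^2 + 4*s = (s)*(s^3 + 6*s^2 + 9*s + 4) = s*(s + 4)*(s^2 + 2*s + 1) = s*(s + 1)*(s + 4)*(s + 1)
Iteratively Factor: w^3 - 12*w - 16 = (w - 4)*(w^2 + 4*w + 4) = (w - 4)*(w + 2)*(w + 2)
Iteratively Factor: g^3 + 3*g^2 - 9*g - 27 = (g + 3)*(g^2 - 9) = (g - 3)*(g + 3)*(g + 3)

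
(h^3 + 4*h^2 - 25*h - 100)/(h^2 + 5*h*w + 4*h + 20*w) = (h^2 - 25)/(h + 5*w)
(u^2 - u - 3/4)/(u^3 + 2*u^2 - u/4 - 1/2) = (2*u - 3)/(2*u^2 + 3*u - 2)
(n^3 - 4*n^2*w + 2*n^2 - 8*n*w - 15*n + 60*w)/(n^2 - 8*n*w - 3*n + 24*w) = (-n^2 + 4*n*w - 5*n + 20*w)/(-n + 8*w)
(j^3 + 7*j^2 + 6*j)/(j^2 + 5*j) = (j^2 + 7*j + 6)/(j + 5)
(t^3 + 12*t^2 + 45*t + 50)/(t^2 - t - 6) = (t^2 + 10*t + 25)/(t - 3)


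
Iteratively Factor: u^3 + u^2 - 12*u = (u)*(u^2 + u - 12) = u*(u - 3)*(u + 4)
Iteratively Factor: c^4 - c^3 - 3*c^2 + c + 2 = (c + 1)*(c^3 - 2*c^2 - c + 2) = (c - 2)*(c + 1)*(c^2 - 1) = (c - 2)*(c + 1)^2*(c - 1)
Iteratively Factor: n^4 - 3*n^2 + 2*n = (n + 2)*(n^3 - 2*n^2 + n) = n*(n + 2)*(n^2 - 2*n + 1) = n*(n - 1)*(n + 2)*(n - 1)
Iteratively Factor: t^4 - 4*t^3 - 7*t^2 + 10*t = (t)*(t^3 - 4*t^2 - 7*t + 10) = t*(t + 2)*(t^2 - 6*t + 5) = t*(t - 1)*(t + 2)*(t - 5)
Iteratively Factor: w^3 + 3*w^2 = (w)*(w^2 + 3*w) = w^2*(w + 3)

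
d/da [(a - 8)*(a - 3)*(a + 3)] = 3*a^2 - 16*a - 9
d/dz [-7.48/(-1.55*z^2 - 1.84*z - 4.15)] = (-23.188*z - 13.7632)/(1.55*z^2 + 1.84*z + 4.15)^2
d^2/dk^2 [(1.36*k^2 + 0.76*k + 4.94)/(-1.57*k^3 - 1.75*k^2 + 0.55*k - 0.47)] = (-6.704528*k^6 - 11.239944*k^5 - 165.694032*k^4 - 211.698304*k^3 - 51.737112*k^2 + 54.150456*k + 4.143832)/(3.869893*k^9 + 12.940725*k^8 + 10.35729*k^7 - 0.231866000000002*k^6 + 4.1196*k^5 + 3.47118*k^4 - 1.840186*k^3 + 1.58625*k^2 - 0.364485*k + 0.103823)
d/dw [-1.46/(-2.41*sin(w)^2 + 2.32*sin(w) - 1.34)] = (3.3872 - 7.0372*sin(w))*cos(w)/(2.41*sin(w)^2 - 2.32*sin(w) + 1.34)^2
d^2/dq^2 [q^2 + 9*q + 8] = 2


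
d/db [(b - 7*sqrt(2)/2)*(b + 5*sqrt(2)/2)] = 2*b - sqrt(2)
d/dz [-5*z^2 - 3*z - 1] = -10*z - 3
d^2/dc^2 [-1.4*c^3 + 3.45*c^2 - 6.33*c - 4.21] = 6.9 - 8.4*c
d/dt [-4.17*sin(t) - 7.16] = -4.17*cos(t)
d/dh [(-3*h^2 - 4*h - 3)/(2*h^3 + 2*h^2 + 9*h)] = (6*h^4 + 16*h^3 - h^2 + 12*h + 27)/(h^2*(4*h^4 + 8*h^3 + 40*h^2 + 36*h + 81))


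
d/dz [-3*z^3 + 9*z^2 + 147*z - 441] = -9*z^2 + 18*z + 147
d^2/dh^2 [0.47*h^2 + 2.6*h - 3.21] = 0.940000000000000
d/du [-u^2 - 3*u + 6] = -2*u - 3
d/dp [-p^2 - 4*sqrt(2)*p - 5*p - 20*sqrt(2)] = -2*p - 4*sqrt(2) - 5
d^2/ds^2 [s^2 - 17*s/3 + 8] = 2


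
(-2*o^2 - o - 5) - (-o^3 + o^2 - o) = o^3 - 3*o^2 - 5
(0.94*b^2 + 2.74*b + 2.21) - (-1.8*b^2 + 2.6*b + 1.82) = 2.74*b^2 + 0.14*b + 0.39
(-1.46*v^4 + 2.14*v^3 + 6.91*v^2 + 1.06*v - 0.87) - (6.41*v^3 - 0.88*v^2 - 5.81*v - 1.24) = -1.46*v^4 - 4.27*v^3 + 7.79*v^2 + 6.87*v + 0.37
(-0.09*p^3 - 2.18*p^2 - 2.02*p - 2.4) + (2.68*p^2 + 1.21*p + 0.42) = -0.09*p^3 + 0.5*p^2 - 0.81*p - 1.98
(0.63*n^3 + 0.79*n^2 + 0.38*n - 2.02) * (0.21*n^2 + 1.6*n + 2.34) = 0.1323*n^5 + 1.1739*n^4 + 2.818*n^3 + 2.0324*n^2 - 2.3428*n - 4.7268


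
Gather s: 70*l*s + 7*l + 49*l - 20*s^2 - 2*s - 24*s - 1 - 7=56*l - 20*s^2 + s*(70*l - 26) - 8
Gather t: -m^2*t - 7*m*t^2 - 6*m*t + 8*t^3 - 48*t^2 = 8*t^3 + t^2*(-7*m - 48) + t*(-m^2 - 6*m)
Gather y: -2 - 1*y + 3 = 1 - y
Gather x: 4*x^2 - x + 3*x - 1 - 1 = 4*x^2 + 2*x - 2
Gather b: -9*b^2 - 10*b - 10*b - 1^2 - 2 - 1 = -9*b^2 - 20*b - 4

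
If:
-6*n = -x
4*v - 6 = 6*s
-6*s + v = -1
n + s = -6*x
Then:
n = -5/333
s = 5/9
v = 7/3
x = -10/111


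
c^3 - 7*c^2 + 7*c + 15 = (c - 5)*(c - 3)*(c + 1)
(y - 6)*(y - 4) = y^2 - 10*y + 24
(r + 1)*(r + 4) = r^2 + 5*r + 4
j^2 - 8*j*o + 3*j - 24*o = (j + 3)*(j - 8*o)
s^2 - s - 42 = (s - 7)*(s + 6)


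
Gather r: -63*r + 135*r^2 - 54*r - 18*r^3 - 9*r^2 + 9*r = -18*r^3 + 126*r^2 - 108*r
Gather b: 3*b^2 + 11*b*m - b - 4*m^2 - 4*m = 3*b^2 + b*(11*m - 1) - 4*m^2 - 4*m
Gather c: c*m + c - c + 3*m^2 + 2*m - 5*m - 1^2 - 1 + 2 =c*m + 3*m^2 - 3*m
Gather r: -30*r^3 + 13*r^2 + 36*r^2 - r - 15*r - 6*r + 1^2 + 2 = -30*r^3 + 49*r^2 - 22*r + 3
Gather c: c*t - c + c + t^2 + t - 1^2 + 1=c*t + t^2 + t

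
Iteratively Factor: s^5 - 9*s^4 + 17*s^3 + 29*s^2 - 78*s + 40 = (s - 5)*(s^4 - 4*s^3 - 3*s^2 + 14*s - 8) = (s - 5)*(s - 4)*(s^3 - 3*s + 2) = (s - 5)*(s - 4)*(s + 2)*(s^2 - 2*s + 1) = (s - 5)*(s - 4)*(s - 1)*(s + 2)*(s - 1)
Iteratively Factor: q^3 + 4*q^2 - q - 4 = (q - 1)*(q^2 + 5*q + 4) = (q - 1)*(q + 4)*(q + 1)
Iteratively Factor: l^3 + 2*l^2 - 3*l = (l + 3)*(l^2 - l) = l*(l + 3)*(l - 1)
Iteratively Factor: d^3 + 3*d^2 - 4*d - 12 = (d + 3)*(d^2 - 4) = (d + 2)*(d + 3)*(d - 2)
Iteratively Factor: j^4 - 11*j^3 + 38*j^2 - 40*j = (j)*(j^3 - 11*j^2 + 38*j - 40) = j*(j - 2)*(j^2 - 9*j + 20) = j*(j - 5)*(j - 2)*(j - 4)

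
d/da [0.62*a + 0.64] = 0.620000000000000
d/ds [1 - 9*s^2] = -18*s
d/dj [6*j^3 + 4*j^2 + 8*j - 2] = 18*j^2 + 8*j + 8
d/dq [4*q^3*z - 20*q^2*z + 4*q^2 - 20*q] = 12*q^2*z - 40*q*z + 8*q - 20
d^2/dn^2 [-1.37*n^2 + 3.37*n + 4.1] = -2.74000000000000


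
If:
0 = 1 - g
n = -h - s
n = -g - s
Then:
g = 1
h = 1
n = -s - 1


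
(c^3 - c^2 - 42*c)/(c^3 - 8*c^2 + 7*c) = (c + 6)/(c - 1)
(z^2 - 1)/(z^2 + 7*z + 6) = (z - 1)/(z + 6)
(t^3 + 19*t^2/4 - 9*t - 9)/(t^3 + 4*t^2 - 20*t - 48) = (4*t^2 - 5*t - 6)/(4*(t^2 - 2*t - 8))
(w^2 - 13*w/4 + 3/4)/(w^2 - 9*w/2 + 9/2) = (4*w - 1)/(2*(2*w - 3))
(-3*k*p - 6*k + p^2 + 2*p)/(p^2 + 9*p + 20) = (-3*k*p - 6*k + p^2 + 2*p)/(p^2 + 9*p + 20)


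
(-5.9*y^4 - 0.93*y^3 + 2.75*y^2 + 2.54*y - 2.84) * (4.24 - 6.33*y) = 37.347*y^5 - 19.1291*y^4 - 21.3507*y^3 - 4.4182*y^2 + 28.7468*y - 12.0416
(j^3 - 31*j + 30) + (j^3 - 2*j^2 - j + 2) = 2*j^3 - 2*j^2 - 32*j + 32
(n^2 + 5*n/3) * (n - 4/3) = n^3 + n^2/3 - 20*n/9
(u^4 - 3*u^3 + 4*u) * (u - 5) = u^5 - 8*u^4 + 15*u^3 + 4*u^2 - 20*u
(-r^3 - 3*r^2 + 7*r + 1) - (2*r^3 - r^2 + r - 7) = -3*r^3 - 2*r^2 + 6*r + 8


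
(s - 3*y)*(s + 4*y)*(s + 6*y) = s^3 + 7*s^2*y - 6*s*y^2 - 72*y^3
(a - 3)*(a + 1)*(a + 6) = a^3 + 4*a^2 - 15*a - 18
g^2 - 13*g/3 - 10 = (g - 6)*(g + 5/3)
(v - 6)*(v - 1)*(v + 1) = v^3 - 6*v^2 - v + 6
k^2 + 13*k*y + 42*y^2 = (k + 6*y)*(k + 7*y)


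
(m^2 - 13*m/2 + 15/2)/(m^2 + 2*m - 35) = (m - 3/2)/(m + 7)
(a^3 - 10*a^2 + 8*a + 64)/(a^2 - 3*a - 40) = (a^2 - 2*a - 8)/(a + 5)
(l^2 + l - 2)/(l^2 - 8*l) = (l^2 + l - 2)/(l*(l - 8))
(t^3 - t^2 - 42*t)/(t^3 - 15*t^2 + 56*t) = (t + 6)/(t - 8)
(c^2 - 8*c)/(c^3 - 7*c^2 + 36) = c*(c - 8)/(c^3 - 7*c^2 + 36)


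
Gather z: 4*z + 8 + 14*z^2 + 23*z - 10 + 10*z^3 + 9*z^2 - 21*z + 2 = 10*z^3 + 23*z^2 + 6*z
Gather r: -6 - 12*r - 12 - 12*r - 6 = -24*r - 24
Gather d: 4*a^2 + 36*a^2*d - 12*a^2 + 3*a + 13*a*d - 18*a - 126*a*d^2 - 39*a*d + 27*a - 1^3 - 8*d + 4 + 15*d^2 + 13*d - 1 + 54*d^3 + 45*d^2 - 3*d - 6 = -8*a^2 + 12*a + 54*d^3 + d^2*(60 - 126*a) + d*(36*a^2 - 26*a + 2) - 4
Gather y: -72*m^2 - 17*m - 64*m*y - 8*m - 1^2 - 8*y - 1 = -72*m^2 - 25*m + y*(-64*m - 8) - 2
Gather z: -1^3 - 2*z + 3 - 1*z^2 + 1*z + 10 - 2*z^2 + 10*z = -3*z^2 + 9*z + 12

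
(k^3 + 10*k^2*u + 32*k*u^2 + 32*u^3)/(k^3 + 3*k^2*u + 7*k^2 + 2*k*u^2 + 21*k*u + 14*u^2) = (k^2 + 8*k*u + 16*u^2)/(k^2 + k*u + 7*k + 7*u)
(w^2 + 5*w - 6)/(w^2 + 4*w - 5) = (w + 6)/(w + 5)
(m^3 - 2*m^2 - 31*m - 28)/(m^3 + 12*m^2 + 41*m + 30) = (m^2 - 3*m - 28)/(m^2 + 11*m + 30)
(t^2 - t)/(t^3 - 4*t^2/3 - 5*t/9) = 9*(1 - t)/(-9*t^2 + 12*t + 5)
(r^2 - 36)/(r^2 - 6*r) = (r + 6)/r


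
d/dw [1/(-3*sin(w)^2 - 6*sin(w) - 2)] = 6*(sin(w) + 1)*cos(w)/(3*sin(w)^2 + 6*sin(w) + 2)^2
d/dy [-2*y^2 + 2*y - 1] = 2 - 4*y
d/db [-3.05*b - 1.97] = -3.05000000000000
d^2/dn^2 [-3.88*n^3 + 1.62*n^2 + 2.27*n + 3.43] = 3.24 - 23.28*n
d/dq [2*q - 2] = 2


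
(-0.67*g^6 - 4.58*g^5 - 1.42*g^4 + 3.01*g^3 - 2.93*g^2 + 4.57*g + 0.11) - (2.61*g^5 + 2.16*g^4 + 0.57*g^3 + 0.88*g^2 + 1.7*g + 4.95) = -0.67*g^6 - 7.19*g^5 - 3.58*g^4 + 2.44*g^3 - 3.81*g^2 + 2.87*g - 4.84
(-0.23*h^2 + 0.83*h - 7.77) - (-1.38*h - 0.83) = -0.23*h^2 + 2.21*h - 6.94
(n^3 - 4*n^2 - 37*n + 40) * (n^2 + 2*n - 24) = n^5 - 2*n^4 - 69*n^3 + 62*n^2 + 968*n - 960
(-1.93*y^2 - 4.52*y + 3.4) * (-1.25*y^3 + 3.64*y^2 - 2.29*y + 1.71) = 2.4125*y^5 - 1.3752*y^4 - 16.2831*y^3 + 19.4265*y^2 - 15.5152*y + 5.814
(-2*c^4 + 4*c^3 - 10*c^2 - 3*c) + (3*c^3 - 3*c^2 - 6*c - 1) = -2*c^4 + 7*c^3 - 13*c^2 - 9*c - 1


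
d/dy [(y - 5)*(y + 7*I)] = 2*y - 5 + 7*I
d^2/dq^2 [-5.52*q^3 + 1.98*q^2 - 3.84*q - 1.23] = 3.96 - 33.12*q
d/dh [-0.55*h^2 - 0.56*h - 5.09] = -1.1*h - 0.56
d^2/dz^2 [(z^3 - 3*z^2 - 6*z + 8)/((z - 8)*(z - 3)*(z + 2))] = 4*(3*z^3 - 30*z^2 + 114*z - 178)/(z^6 - 33*z^5 + 435*z^4 - 2915*z^3 + 10440*z^2 - 19008*z + 13824)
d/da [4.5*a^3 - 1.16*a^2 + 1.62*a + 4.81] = 13.5*a^2 - 2.32*a + 1.62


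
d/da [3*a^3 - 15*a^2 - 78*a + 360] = 9*a^2 - 30*a - 78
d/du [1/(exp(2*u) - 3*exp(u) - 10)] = (3 - 2*exp(u))*exp(u)/(-exp(2*u) + 3*exp(u) + 10)^2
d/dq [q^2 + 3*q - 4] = 2*q + 3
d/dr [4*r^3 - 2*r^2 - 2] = 4*r*(3*r - 1)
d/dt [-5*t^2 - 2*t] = -10*t - 2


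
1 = 1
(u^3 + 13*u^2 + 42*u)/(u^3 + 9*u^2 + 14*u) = (u + 6)/(u + 2)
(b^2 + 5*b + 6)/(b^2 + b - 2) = (b + 3)/(b - 1)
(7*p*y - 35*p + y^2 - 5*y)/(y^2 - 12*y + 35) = (7*p + y)/(y - 7)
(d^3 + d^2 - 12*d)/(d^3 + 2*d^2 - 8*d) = (d - 3)/(d - 2)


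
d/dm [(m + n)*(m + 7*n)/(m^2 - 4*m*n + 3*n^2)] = 4*n*(-3*m^2 - 2*m*n + 13*n^2)/(m^4 - 8*m^3*n + 22*m^2*n^2 - 24*m*n^3 + 9*n^4)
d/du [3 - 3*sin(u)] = -3*cos(u)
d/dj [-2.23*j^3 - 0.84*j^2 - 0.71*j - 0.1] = -6.69*j^2 - 1.68*j - 0.71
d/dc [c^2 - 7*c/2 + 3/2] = 2*c - 7/2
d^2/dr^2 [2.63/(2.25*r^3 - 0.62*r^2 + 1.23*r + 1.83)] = ((3.2612 - 35.505*r)*(2.25*r^3 - 0.62*r^2 + 1.23*r + 1.83) + 2.63*(6.75*r^2 - 1.24*r + 1.23)*(13.5*r^2 - 2.48*r + 2.46))/(2.25*r^3 - 0.62*r^2 + 1.23*r + 1.83)^3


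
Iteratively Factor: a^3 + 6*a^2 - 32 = (a - 2)*(a^2 + 8*a + 16) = (a - 2)*(a + 4)*(a + 4)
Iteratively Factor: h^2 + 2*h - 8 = (h + 4)*(h - 2)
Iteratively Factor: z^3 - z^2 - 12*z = (z + 3)*(z^2 - 4*z) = (z - 4)*(z + 3)*(z)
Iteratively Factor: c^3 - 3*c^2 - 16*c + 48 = (c - 4)*(c^2 + c - 12) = (c - 4)*(c + 4)*(c - 3)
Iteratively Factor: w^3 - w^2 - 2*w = (w)*(w^2 - w - 2) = w*(w - 2)*(w + 1)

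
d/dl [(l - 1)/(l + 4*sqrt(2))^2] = (-l + 2 + 4*sqrt(2))/(l + 4*sqrt(2))^3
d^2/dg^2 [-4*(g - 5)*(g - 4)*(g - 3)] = 96 - 24*g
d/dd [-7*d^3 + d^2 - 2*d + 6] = -21*d^2 + 2*d - 2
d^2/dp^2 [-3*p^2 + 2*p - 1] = -6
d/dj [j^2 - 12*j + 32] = 2*j - 12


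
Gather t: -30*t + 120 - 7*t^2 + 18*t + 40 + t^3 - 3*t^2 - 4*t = t^3 - 10*t^2 - 16*t + 160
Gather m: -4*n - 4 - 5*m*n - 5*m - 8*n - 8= m*(-5*n - 5) - 12*n - 12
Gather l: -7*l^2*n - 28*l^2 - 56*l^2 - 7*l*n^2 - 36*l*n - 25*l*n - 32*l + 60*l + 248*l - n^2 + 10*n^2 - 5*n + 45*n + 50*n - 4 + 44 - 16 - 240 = l^2*(-7*n - 84) + l*(-7*n^2 - 61*n + 276) + 9*n^2 + 90*n - 216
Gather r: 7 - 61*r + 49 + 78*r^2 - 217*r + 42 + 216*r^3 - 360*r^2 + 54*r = 216*r^3 - 282*r^2 - 224*r + 98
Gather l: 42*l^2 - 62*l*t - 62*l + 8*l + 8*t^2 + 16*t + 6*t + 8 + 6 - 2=42*l^2 + l*(-62*t - 54) + 8*t^2 + 22*t + 12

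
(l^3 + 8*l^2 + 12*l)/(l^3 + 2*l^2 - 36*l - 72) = l/(l - 6)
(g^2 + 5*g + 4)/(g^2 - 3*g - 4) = (g + 4)/(g - 4)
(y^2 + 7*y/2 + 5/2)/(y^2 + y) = (y + 5/2)/y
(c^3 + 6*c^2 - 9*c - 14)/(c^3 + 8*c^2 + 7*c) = (c - 2)/c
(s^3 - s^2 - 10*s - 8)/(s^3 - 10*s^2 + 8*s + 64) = (s + 1)/(s - 8)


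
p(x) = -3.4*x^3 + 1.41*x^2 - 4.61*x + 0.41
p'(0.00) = -4.61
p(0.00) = 0.41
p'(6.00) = -354.89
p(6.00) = -710.89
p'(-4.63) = -236.32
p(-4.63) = 389.44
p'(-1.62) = -35.95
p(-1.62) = 26.03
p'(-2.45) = -72.74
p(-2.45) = 70.17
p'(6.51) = -418.53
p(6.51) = -907.89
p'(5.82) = -333.70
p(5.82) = -648.93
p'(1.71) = -29.61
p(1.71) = -20.35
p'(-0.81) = -13.59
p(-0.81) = 6.88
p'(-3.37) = -129.95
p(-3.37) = 162.09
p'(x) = -10.2*x^2 + 2.82*x - 4.61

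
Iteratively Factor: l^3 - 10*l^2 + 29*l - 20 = (l - 5)*(l^2 - 5*l + 4) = (l - 5)*(l - 4)*(l - 1)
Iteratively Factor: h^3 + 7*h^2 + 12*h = (h)*(h^2 + 7*h + 12) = h*(h + 4)*(h + 3)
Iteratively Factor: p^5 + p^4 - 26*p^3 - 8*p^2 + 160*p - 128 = (p + 4)*(p^4 - 3*p^3 - 14*p^2 + 48*p - 32) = (p - 4)*(p + 4)*(p^3 + p^2 - 10*p + 8) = (p - 4)*(p - 1)*(p + 4)*(p^2 + 2*p - 8) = (p - 4)*(p - 1)*(p + 4)^2*(p - 2)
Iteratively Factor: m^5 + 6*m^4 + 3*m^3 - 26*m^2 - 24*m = (m - 2)*(m^4 + 8*m^3 + 19*m^2 + 12*m) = (m - 2)*(m + 1)*(m^3 + 7*m^2 + 12*m) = (m - 2)*(m + 1)*(m + 4)*(m^2 + 3*m) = (m - 2)*(m + 1)*(m + 3)*(m + 4)*(m)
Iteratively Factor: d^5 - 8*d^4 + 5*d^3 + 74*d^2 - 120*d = (d - 2)*(d^4 - 6*d^3 - 7*d^2 + 60*d) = (d - 5)*(d - 2)*(d^3 - d^2 - 12*d) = d*(d - 5)*(d - 2)*(d^2 - d - 12) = d*(d - 5)*(d - 2)*(d + 3)*(d - 4)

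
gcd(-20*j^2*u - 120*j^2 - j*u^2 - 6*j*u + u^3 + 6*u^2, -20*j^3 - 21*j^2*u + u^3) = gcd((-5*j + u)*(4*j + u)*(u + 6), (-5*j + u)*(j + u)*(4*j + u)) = -20*j^2 - j*u + u^2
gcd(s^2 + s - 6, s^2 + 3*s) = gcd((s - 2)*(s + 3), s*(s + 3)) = s + 3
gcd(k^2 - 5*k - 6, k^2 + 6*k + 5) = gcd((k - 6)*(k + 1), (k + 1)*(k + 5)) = k + 1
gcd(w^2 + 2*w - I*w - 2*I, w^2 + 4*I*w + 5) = w - I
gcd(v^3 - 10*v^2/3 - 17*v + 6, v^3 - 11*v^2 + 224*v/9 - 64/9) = v - 1/3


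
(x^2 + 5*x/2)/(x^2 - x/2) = (2*x + 5)/(2*x - 1)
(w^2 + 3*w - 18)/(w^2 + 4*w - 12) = (w - 3)/(w - 2)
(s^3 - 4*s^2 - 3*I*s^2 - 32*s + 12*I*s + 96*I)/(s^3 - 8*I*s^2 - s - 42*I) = (s^2 - 4*s - 32)/(s^2 - 5*I*s + 14)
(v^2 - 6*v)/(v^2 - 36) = v/(v + 6)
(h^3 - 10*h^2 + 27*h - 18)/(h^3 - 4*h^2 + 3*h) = (h - 6)/h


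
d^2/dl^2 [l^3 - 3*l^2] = 6*l - 6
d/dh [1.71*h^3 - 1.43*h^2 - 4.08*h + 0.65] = 5.13*h^2 - 2.86*h - 4.08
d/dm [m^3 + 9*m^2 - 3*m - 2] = 3*m^2 + 18*m - 3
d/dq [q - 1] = 1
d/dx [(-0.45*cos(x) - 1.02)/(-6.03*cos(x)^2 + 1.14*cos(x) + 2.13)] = (2.7135*cos(x)^2 + 12.3012*cos(x) - 0.2043)*sin(x)/(36.3609*cos(x)^4 - 13.7484*cos(x)^3 - 24.3882*cos(x)^2 + 4.8564*cos(x) + 4.5369)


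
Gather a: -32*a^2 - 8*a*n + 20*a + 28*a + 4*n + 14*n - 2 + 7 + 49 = -32*a^2 + a*(48 - 8*n) + 18*n + 54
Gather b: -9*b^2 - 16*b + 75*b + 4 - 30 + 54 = -9*b^2 + 59*b + 28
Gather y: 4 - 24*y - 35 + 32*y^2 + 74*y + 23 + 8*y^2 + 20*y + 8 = 40*y^2 + 70*y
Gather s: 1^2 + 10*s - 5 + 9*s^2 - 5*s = 9*s^2 + 5*s - 4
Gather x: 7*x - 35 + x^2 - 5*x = x^2 + 2*x - 35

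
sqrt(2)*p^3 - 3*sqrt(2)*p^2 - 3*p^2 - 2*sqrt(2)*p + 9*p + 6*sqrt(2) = (p - 3)*(p - 2*sqrt(2))*(sqrt(2)*p + 1)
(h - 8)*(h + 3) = h^2 - 5*h - 24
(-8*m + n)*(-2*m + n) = 16*m^2 - 10*m*n + n^2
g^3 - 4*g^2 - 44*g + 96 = (g - 8)*(g - 2)*(g + 6)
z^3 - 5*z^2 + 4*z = z*(z - 4)*(z - 1)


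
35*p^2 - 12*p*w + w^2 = (-7*p + w)*(-5*p + w)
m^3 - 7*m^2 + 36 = (m - 6)*(m - 3)*(m + 2)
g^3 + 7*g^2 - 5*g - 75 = (g - 3)*(g + 5)^2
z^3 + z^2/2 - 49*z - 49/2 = (z - 7)*(z + 1/2)*(z + 7)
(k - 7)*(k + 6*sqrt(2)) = k^2 - 7*k + 6*sqrt(2)*k - 42*sqrt(2)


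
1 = 1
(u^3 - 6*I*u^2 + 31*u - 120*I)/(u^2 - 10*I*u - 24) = (-u^3 + 6*I*u^2 - 31*u + 120*I)/(-u^2 + 10*I*u + 24)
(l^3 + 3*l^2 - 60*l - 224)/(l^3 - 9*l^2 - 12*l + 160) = (l + 7)/(l - 5)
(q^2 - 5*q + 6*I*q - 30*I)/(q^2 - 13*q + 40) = (q + 6*I)/(q - 8)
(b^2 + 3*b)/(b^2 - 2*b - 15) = b/(b - 5)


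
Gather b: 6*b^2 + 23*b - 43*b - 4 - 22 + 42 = 6*b^2 - 20*b + 16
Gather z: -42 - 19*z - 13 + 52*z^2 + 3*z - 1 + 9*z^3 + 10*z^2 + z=9*z^3 + 62*z^2 - 15*z - 56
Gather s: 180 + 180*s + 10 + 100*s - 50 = 280*s + 140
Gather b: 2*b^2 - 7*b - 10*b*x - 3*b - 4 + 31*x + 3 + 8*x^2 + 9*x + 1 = 2*b^2 + b*(-10*x - 10) + 8*x^2 + 40*x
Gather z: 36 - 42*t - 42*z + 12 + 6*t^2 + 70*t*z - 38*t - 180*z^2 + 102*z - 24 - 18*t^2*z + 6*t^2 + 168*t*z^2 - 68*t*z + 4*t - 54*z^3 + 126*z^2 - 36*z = 12*t^2 - 76*t - 54*z^3 + z^2*(168*t - 54) + z*(-18*t^2 + 2*t + 24) + 24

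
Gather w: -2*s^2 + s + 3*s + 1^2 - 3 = -2*s^2 + 4*s - 2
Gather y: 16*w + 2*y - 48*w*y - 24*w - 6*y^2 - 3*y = -8*w - 6*y^2 + y*(-48*w - 1)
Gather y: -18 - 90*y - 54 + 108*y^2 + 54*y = 108*y^2 - 36*y - 72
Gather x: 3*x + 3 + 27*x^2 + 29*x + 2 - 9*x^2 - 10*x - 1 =18*x^2 + 22*x + 4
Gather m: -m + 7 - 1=6 - m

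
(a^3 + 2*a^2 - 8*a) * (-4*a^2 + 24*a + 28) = -4*a^5 + 16*a^4 + 108*a^3 - 136*a^2 - 224*a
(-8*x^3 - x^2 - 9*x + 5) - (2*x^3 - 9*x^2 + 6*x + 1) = -10*x^3 + 8*x^2 - 15*x + 4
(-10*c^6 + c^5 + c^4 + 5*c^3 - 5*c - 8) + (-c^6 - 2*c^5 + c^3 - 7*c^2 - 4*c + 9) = -11*c^6 - c^5 + c^4 + 6*c^3 - 7*c^2 - 9*c + 1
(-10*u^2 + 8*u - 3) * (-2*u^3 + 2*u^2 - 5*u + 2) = 20*u^5 - 36*u^4 + 72*u^3 - 66*u^2 + 31*u - 6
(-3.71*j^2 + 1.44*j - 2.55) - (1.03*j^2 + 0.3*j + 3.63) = -4.74*j^2 + 1.14*j - 6.18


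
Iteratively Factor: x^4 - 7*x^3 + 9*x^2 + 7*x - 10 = (x - 1)*(x^3 - 6*x^2 + 3*x + 10) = (x - 1)*(x + 1)*(x^2 - 7*x + 10) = (x - 5)*(x - 1)*(x + 1)*(x - 2)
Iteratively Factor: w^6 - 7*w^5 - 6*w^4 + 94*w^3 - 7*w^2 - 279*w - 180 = (w + 1)*(w^5 - 8*w^4 + 2*w^3 + 92*w^2 - 99*w - 180) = (w - 4)*(w + 1)*(w^4 - 4*w^3 - 14*w^2 + 36*w + 45) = (w - 5)*(w - 4)*(w + 1)*(w^3 + w^2 - 9*w - 9) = (w - 5)*(w - 4)*(w - 3)*(w + 1)*(w^2 + 4*w + 3) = (w - 5)*(w - 4)*(w - 3)*(w + 1)^2*(w + 3)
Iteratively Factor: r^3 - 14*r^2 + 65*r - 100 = (r - 5)*(r^2 - 9*r + 20) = (r - 5)^2*(r - 4)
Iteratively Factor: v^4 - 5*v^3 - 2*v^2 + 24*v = (v - 3)*(v^3 - 2*v^2 - 8*v) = v*(v - 3)*(v^2 - 2*v - 8) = v*(v - 3)*(v + 2)*(v - 4)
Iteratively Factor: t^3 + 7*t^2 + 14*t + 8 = (t + 2)*(t^2 + 5*t + 4) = (t + 1)*(t + 2)*(t + 4)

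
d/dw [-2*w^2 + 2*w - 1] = 2 - 4*w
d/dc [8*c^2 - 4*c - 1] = 16*c - 4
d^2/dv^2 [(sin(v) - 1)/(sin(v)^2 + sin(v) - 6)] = (-9*sin(v)^5 + 5*sin(v)^4 + 13*sin(v)^2 - 73*sin(v)/4 + 21*sin(3*v)/4 + sin(5*v)/2 - 2)/((sin(v) - 2)^3*(sin(v) + 3)^3)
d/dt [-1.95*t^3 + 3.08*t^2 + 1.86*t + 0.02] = -5.85*t^2 + 6.16*t + 1.86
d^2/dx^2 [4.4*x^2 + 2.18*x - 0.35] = 8.80000000000000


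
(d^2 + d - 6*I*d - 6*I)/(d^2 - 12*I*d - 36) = (d + 1)/(d - 6*I)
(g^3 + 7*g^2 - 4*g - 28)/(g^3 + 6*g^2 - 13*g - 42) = (g - 2)/(g - 3)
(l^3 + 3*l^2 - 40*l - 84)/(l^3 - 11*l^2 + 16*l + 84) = (l + 7)/(l - 7)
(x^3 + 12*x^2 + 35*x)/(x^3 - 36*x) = (x^2 + 12*x + 35)/(x^2 - 36)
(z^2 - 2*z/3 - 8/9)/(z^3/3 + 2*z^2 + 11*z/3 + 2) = (9*z^2 - 6*z - 8)/(3*(z^3 + 6*z^2 + 11*z + 6))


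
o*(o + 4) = o^2 + 4*o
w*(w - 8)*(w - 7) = w^3 - 15*w^2 + 56*w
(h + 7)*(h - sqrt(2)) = h^2 - sqrt(2)*h + 7*h - 7*sqrt(2)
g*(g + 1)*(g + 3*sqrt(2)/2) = g^3 + g^2 + 3*sqrt(2)*g^2/2 + 3*sqrt(2)*g/2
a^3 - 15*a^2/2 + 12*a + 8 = (a - 4)^2*(a + 1/2)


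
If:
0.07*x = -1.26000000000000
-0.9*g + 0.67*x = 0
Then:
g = -13.40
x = -18.00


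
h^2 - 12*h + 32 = (h - 8)*(h - 4)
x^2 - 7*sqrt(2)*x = x*(x - 7*sqrt(2))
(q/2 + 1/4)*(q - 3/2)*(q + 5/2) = q^3/2 + 3*q^2/4 - 13*q/8 - 15/16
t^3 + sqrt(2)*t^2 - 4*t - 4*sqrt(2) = (t - 2)*(t + 2)*(t + sqrt(2))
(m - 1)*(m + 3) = m^2 + 2*m - 3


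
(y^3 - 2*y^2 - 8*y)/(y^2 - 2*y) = (y^2 - 2*y - 8)/(y - 2)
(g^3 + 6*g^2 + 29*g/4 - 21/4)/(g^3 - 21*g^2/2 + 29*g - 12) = (2*g^2 + 13*g + 21)/(2*(g^2 - 10*g + 24))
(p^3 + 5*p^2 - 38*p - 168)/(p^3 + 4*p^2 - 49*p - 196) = (p - 6)/(p - 7)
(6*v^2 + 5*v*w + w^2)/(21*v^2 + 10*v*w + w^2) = (2*v + w)/(7*v + w)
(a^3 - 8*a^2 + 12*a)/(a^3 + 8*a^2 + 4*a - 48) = a*(a - 6)/(a^2 + 10*a + 24)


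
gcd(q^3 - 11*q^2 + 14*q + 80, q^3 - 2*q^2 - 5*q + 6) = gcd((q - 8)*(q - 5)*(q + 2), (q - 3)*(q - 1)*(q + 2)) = q + 2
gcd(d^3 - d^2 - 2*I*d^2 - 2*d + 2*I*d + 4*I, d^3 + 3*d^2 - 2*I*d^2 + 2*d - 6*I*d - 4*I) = d^2 + d*(1 - 2*I) - 2*I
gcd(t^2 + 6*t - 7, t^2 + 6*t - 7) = t^2 + 6*t - 7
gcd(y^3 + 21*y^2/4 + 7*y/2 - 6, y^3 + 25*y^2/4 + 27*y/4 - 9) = y^2 + 13*y/4 - 3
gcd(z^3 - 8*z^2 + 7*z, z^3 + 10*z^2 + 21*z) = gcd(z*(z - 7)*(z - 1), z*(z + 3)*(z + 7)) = z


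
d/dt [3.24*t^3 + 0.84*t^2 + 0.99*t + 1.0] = 9.72*t^2 + 1.68*t + 0.99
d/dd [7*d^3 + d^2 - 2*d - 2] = 21*d^2 + 2*d - 2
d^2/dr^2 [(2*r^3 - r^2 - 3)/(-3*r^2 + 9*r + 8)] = 2*(-183*r^3 - 279*r^2 - 627*r + 379)/(27*r^6 - 243*r^5 + 513*r^4 + 567*r^3 - 1368*r^2 - 1728*r - 512)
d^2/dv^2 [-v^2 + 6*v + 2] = -2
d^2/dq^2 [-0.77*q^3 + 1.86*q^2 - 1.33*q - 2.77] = 3.72 - 4.62*q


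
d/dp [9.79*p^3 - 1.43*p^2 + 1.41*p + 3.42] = 29.37*p^2 - 2.86*p + 1.41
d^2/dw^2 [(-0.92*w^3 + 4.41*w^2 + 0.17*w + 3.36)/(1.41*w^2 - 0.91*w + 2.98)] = (18.200504*w^3 - 56.130396*w^2 - 79.17294*w + 56.575876)/(2.803221*w^6 - 5.427513*w^5 + 21.276477*w^4 - 23.695399*w^3 + 44.967306*w^2 - 24.243492*w + 26.463592)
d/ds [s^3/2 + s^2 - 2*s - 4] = 3*s^2/2 + 2*s - 2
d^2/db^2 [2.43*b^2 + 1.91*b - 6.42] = 4.86000000000000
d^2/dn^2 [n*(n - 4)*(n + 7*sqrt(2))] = 6*n - 8 + 14*sqrt(2)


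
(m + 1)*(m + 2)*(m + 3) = m^3 + 6*m^2 + 11*m + 6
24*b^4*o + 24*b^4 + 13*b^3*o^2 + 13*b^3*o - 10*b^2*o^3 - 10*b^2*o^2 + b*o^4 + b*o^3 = (-8*b + o)*(-3*b + o)*(b + o)*(b*o + b)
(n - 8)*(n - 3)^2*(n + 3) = n^4 - 11*n^3 + 15*n^2 + 99*n - 216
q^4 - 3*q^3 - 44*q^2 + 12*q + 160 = (q - 8)*(q - 2)*(q + 2)*(q + 5)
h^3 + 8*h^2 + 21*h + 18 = (h + 2)*(h + 3)^2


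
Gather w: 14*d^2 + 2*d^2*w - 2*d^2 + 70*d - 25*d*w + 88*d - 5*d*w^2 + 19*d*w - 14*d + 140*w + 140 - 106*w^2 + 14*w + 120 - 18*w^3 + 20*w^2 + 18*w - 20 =12*d^2 + 144*d - 18*w^3 + w^2*(-5*d - 86) + w*(2*d^2 - 6*d + 172) + 240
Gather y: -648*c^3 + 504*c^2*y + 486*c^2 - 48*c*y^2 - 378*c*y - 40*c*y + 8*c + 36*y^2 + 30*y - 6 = -648*c^3 + 486*c^2 + 8*c + y^2*(36 - 48*c) + y*(504*c^2 - 418*c + 30) - 6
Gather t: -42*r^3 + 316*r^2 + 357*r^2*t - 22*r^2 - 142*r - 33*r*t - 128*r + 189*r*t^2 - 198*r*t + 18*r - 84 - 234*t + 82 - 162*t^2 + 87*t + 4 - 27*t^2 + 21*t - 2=-42*r^3 + 294*r^2 - 252*r + t^2*(189*r - 189) + t*(357*r^2 - 231*r - 126)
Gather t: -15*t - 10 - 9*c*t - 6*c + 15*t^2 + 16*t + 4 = -6*c + 15*t^2 + t*(1 - 9*c) - 6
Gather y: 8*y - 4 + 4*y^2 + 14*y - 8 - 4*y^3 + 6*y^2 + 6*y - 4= -4*y^3 + 10*y^2 + 28*y - 16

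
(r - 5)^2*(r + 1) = r^3 - 9*r^2 + 15*r + 25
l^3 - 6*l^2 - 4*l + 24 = (l - 6)*(l - 2)*(l + 2)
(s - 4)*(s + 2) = s^2 - 2*s - 8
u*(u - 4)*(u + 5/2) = u^3 - 3*u^2/2 - 10*u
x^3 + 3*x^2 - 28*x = x*(x - 4)*(x + 7)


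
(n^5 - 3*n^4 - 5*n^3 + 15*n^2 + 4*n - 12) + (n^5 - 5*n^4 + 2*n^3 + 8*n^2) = 2*n^5 - 8*n^4 - 3*n^3 + 23*n^2 + 4*n - 12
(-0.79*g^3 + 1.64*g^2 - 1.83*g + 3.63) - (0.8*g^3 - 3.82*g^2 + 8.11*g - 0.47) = -1.59*g^3 + 5.46*g^2 - 9.94*g + 4.1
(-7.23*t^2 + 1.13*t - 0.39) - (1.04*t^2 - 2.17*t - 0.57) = -8.27*t^2 + 3.3*t + 0.18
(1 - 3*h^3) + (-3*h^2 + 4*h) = -3*h^3 - 3*h^2 + 4*h + 1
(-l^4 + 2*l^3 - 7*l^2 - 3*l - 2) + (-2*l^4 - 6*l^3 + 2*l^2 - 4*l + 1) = -3*l^4 - 4*l^3 - 5*l^2 - 7*l - 1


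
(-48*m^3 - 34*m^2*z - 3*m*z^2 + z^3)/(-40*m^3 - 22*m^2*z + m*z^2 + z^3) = (-24*m^2 - 5*m*z + z^2)/(-20*m^2 - m*z + z^2)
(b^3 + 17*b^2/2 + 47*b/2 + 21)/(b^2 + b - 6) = (b^2 + 11*b/2 + 7)/(b - 2)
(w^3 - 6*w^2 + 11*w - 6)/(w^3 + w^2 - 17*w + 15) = (w - 2)/(w + 5)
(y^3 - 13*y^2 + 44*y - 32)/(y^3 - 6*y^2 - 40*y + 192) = (y - 1)/(y + 6)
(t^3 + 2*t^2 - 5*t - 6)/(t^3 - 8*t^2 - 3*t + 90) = (t^2 - t - 2)/(t^2 - 11*t + 30)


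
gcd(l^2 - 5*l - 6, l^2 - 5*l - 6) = l^2 - 5*l - 6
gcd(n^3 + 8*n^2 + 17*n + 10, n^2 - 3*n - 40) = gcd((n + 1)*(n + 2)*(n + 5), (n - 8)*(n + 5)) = n + 5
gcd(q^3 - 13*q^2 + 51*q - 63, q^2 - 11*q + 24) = q - 3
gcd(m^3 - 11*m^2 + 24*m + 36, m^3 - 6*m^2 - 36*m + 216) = m^2 - 12*m + 36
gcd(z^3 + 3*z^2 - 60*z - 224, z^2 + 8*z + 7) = z + 7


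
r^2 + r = r*(r + 1)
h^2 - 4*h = h*(h - 4)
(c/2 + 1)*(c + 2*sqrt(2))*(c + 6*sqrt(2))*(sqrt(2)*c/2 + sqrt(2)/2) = sqrt(2)*c^4/4 + 3*sqrt(2)*c^3/4 + 4*c^3 + 13*sqrt(2)*c^2/2 + 12*c^2 + 8*c + 18*sqrt(2)*c + 12*sqrt(2)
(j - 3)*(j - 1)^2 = j^3 - 5*j^2 + 7*j - 3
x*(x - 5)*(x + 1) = x^3 - 4*x^2 - 5*x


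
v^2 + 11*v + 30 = (v + 5)*(v + 6)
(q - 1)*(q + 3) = q^2 + 2*q - 3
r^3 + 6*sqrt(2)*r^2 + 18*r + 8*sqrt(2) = (r + sqrt(2))^2*(r + 4*sqrt(2))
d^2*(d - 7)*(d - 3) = d^4 - 10*d^3 + 21*d^2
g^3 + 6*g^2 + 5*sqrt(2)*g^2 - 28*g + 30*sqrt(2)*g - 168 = (g + 6)*(g - 2*sqrt(2))*(g + 7*sqrt(2))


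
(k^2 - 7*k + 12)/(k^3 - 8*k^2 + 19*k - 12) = 1/(k - 1)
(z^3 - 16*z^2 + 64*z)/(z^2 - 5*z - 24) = z*(z - 8)/(z + 3)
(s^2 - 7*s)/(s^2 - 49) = s/(s + 7)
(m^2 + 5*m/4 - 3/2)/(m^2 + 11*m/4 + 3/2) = (4*m - 3)/(4*m + 3)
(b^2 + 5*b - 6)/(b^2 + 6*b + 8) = (b^2 + 5*b - 6)/(b^2 + 6*b + 8)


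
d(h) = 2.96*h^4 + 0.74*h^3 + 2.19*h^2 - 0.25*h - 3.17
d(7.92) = 12146.27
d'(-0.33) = -1.88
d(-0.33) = -2.84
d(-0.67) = -1.65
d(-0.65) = -1.76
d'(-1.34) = -30.62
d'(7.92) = 6055.72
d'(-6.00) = -2504.05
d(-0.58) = -2.10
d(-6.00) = 3753.49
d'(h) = 11.84*h^3 + 2.22*h^2 + 4.38*h - 0.25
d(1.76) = 35.61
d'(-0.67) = -5.75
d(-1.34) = 8.86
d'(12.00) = 20831.51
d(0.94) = 1.46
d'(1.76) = 78.88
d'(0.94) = 15.66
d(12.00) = 62966.47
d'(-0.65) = -5.41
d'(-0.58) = -4.35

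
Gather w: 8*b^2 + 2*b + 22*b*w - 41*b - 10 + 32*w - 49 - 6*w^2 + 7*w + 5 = 8*b^2 - 39*b - 6*w^2 + w*(22*b + 39) - 54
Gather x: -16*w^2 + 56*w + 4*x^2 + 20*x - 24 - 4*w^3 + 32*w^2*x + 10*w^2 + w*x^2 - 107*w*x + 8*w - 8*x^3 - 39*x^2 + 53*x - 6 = -4*w^3 - 6*w^2 + 64*w - 8*x^3 + x^2*(w - 35) + x*(32*w^2 - 107*w + 73) - 30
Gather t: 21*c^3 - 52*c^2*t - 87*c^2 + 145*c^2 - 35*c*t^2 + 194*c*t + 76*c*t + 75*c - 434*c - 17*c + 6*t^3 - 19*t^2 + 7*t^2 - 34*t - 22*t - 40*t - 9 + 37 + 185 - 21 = 21*c^3 + 58*c^2 - 376*c + 6*t^3 + t^2*(-35*c - 12) + t*(-52*c^2 + 270*c - 96) + 192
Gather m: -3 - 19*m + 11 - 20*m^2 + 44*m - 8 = -20*m^2 + 25*m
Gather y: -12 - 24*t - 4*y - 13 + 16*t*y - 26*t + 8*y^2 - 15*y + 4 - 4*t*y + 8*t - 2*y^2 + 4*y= -42*t + 6*y^2 + y*(12*t - 15) - 21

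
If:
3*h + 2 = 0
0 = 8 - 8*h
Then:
No Solution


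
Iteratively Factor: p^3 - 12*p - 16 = (p - 4)*(p^2 + 4*p + 4) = (p - 4)*(p + 2)*(p + 2)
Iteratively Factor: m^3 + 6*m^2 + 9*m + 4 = (m + 4)*(m^2 + 2*m + 1) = (m + 1)*(m + 4)*(m + 1)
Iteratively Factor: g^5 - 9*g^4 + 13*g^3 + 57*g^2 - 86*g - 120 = (g - 3)*(g^4 - 6*g^3 - 5*g^2 + 42*g + 40) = (g - 3)*(g + 2)*(g^3 - 8*g^2 + 11*g + 20) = (g - 5)*(g - 3)*(g + 2)*(g^2 - 3*g - 4) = (g - 5)*(g - 3)*(g + 1)*(g + 2)*(g - 4)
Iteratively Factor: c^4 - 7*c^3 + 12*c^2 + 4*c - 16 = (c - 4)*(c^3 - 3*c^2 + 4) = (c - 4)*(c + 1)*(c^2 - 4*c + 4) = (c - 4)*(c - 2)*(c + 1)*(c - 2)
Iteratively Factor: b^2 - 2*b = (b)*(b - 2)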